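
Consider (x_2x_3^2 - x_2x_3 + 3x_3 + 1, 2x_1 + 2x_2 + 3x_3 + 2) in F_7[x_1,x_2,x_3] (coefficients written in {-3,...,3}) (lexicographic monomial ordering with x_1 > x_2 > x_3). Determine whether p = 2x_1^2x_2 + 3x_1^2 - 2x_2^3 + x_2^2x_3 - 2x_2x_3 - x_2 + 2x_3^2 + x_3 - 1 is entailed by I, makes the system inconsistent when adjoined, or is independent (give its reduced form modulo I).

Adjoining 2x_1^2x_2 + 3x_1^2 - 2x_2^3 + x_2^2x_3 - 2x_2x_3 - x_2 + 2x_3^2 + x_3 - 1 makes the ideal the whole ring: the system is inconsistent.

First compute the reduced Gröbner basis of I by Buchberger's algorithm.
f_1 = x_2x_3^2 - x_2x_3 + 3x_3 + 1, LT = x_2x_3^2.
f_2 = 2x_1 + 2x_2 + 3x_3 + 2, LT = x_1.

S(f_1,f_2): leading monomials are coprime, so the S-polynomial reduces to 0 (Buchberger's first criterion).
Every S-polynomial of the final basis reduces to 0, so we have a Gröbner basis.
Inter-reduce: drop elements whose leading term is divisible by another's, tail-reduce, and make monic.
Reduced Gröbner basis: {x_1 + x_2 - 2x_3 + 1, x_2x_3^2 - x_2x_3 + 3x_3 + 1}.
Label its elements g_1 = x_1 + x_2 - 2x_3 + 1, g_2 = x_2x_3^2 - x_2x_3 + 3x_3 + 1.

Reduce p = 2x_1^2x_2 + 3x_1^2 - 2x_2^3 + x_2^2x_3 - 2x_2x_3 - x_2 + 2x_3^2 + x_3 - 1 modulo G:
  leading term x_1^2x_2: subtract (2x_1x_2)·g_1 from 2x_1^2x_2 + 3x_1^2 - 2x_2^3 + x_2^2x_3 - 2x_2x_3 - x_2 + 2x_3^2 + x_3 - 1 → 3x_1^2 - 2x_1x_2^2 - 3x_1x_2x_3 - 2x_1x_2 - 2x_2^3 + x_2^2x_3 - 2x_2x_3 - x_2 + 2x_3^2 + x_3 - 1
  leading term x_1^2: subtract (3x_1)·g_1 from 3x_1^2 - 2x_1x_2^2 - 3x_1x_2x_3 - 2x_1x_2 - 2x_2^3 + x_2^2x_3 - 2x_2x_3 - x_2 + 2x_3^2 + x_3 - 1 → -2x_1x_2^2 - 3x_1x_2x_3 + 2x_1x_2 - x_1x_3 - 3x_1 - 2x_2^3 + x_2^2x_3 - 2x_2x_3 - x_2 + 2x_3^2 + x_3 - 1
  leading term x_1x_2^2: subtract (-2x_2^2)·g_1 from -2x_1x_2^2 - 3x_1x_2x_3 + 2x_1x_2 - x_1x_3 - 3x_1 - 2x_2^3 + x_2^2x_3 - 2x_2x_3 - x_2 + 2x_3^2 + x_3 - 1 → -3x_1x_2x_3 + 2x_1x_2 - x_1x_3 - 3x_1 - 3x_2^2x_3 + 2x_2^2 - 2x_2x_3 - x_2 + 2x_3^2 + x_3 - 1
  leading term x_1x_2x_3: subtract (-3x_2x_3)·g_1 from -3x_1x_2x_3 + 2x_1x_2 - x_1x_3 - 3x_1 - 3x_2^2x_3 + 2x_2^2 - 2x_2x_3 - x_2 + 2x_3^2 + x_3 - 1 → 2x_1x_2 - x_1x_3 - 3x_1 + 2x_2^2 + x_2x_3^2 + x_2x_3 - x_2 + 2x_3^2 + x_3 - 1
  leading term x_1x_2: subtract (2x_2)·g_1 from 2x_1x_2 - x_1x_3 - 3x_1 + 2x_2^2 + x_2x_3^2 + x_2x_3 - x_2 + 2x_3^2 + x_3 - 1 → -x_1x_3 - 3x_1 + x_2x_3^2 - 2x_2x_3 - 3x_2 + 2x_3^2 + x_3 - 1
  leading term x_1x_3: subtract (-x_3)·g_1 from -x_1x_3 - 3x_1 + x_2x_3^2 - 2x_2x_3 - 3x_2 + 2x_3^2 + x_3 - 1 → -3x_1 + x_2x_3^2 - x_2x_3 - 3x_2 + 2x_3 - 1
  leading term x_1: subtract (-3)·g_1 from -3x_1 + x_2x_3^2 - x_2x_3 - 3x_2 + 2x_3 - 1 → x_2x_3^2 - x_2x_3 + 3x_3 + 2
  leading term x_2x_3^2: subtract (1)·g_2 from x_2x_3^2 - x_2x_3 + 3x_3 + 2 → 1
  leading term 1: no divisor's leading term divides it; move 1 to the remainder.
  normal form = 1.
The normal form is nonzero, so p ∉ I. Since p minus its normal form lies in I, I + (p) = I + (r) where r = 1; decide whether this ideal is the whole ring.
Here r = 1 is a nonzero constant, hence a unit: 1 ∈ I + (p), the Gröbner basis of I + (p) is {1}, and the enlarged system has no common solution — adjoining p is inconsistent.

The remainder on division by a Gröbner basis is unique — it is the normal form.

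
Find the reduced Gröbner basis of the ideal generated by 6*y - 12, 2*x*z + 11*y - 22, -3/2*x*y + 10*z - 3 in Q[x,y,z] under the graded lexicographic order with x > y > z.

f_1 = 6*y - 12, LT = y.
f_2 = 2*x*z + 11*y - 22, LT = x*z.
f_3 = -3/2*x*y + 10*z - 3, LT = x*y.

S(f_1,f_3): lcm = x*y. S = -2*x + 20/3*z - 2.
  leading term x: no divisor's leading term divides it; move -2*x to the remainder.
  leading term z: no divisor's leading term divides it; move 20/3*z to the remainder.
  leading term 1: no divisor's leading term divides it; move -2 to the remainder.
  remainder -2*x + 20/3*z - 2 ≠ 0; add g_4 = -2*x + 20/3*z - 2 to the basis.

S(f_2,f_3): lcm = x*y*z. S = 11/2*y**2 + 20/3*z**2 - 11*y - 2*z.
  leading term y**2: subtract (11/12*y)·f_1 from 11/2*y**2 + 20/3*z**2 - 11*y - 2*z → 20/3*z**2 - 2*z
  leading term z**2: no divisor's leading term divides it; move 20/3*z**2 to the remainder.
  leading term z: no divisor's leading term divides it; move -2*z to the remainder.
  remainder 20/3*z**2 - 2*z ≠ 0; add g_5 = 20/3*z**2 - 2*z to the basis.

The other S-polynomials (S(f_1,f_2), S(f_1,g_4), S(f_2,g_4), S(f_3,g_4), S(f_1,g_5), S(f_2,g_5), S(f_3,g_5), S(g_4,g_5)) all reduce to 0 modulo the current basis, so we have a Gröbner basis.
Inter-reduce: drop elements whose leading term is divisible by another's, tail-reduce, and make monic.

G = {z**2 - 3/10*z, x - 10/3*z + 1, y - 2}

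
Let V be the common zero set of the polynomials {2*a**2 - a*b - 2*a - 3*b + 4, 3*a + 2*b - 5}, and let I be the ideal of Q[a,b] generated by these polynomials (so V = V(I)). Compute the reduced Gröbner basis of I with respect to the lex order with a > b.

G = {a + 2/3*b - 5/3, b**2 - 5*b + 4}

f_1 = 2*a**2 - a*b - 2*a - 3*b + 4, LT = a**2.
f_2 = 3*a + 2*b - 5, LT = a.

S(f_1,f_2): lcm = a**2. S = -7/6*a*b + 2/3*a - 3/2*b + 2.
  leading term a*b: subtract (-7/18*b)·f_2 from -7/6*a*b + 2/3*a - 3/2*b + 2 → 2/3*a + 7/9*b**2 - 31/9*b + 2
  leading term a: subtract (2/9)·f_2 from 2/3*a + 7/9*b**2 - 31/9*b + 2 → 7/9*b**2 - 35/9*b + 28/9
  leading term b**2: no divisor's leading term divides it; move 7/9*b**2 to the remainder.
  leading term b: no divisor's leading term divides it; move -35/9*b to the remainder.
  leading term 1: no divisor's leading term divides it; move 28/9 to the remainder.
  remainder 7/9*b**2 - 35/9*b + 28/9 ≠ 0; add g_3 = 7/9*b**2 - 35/9*b + 28/9 to the basis.

The other S-polynomials (S(f_1,g_3), S(f_2,g_3)) all reduce to 0 modulo the current basis, so we have a Gröbner basis.
Inter-reduce: drop elements whose leading term is divisible by another's, tail-reduce, and make monic.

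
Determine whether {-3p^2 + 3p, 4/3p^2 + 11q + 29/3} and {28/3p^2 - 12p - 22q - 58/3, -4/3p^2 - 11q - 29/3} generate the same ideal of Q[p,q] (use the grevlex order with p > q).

Yes, the ideals are equal.

Since reduced Gröbner bases are canonical representatives of ideals under a given ordering, it suffices to compute and compare them.
Buchberger on the first generating set:
f_1 = -3p^2 + 3p, LT = p^2.
f_2 = 4/3p^2 + 11q + 29/3, LT = p^2.

S(f_1,f_2): lcm = p^2. S = -p - 33/4q - 29/4.
  leading term p: no divisor's leading term divides it; move -p to the remainder.
  leading term q: no divisor's leading term divides it; move -33/4q to the remainder.
  leading term 1: no divisor's leading term divides it; move -29/4 to the remainder.
  remainder -p - 33/4q - 29/4 ≠ 0; add g_3 = -p - 33/4q - 29/4 to the basis.

S(f_1,g_3): lcm = p^2. S = -33/4pq - 33/4p.
  leading term pq: subtract (33/4q)·g_3 from -33/4pq - 33/4p → 1089/16q^2 - 33/4p + 957/16q
  leading term q^2: no divisor's leading term divides it; move 1089/16q^2 to the remainder.
  leading term p: subtract (33/4)·g_3 from -33/4p + 957/16q → 1023/8q + 957/16
  leading term q: no divisor's leading term divides it; move 1023/8q to the remainder.
  leading term 1: no divisor's leading term divides it; move 957/16 to the remainder.
  remainder 1089/16q^2 + 1023/8q + 957/16 ≠ 0; add g_4 = 1089/16q^2 + 1023/8q + 957/16 to the basis.

The other S-polynomials (S(f_2,g_3), S(f_1,g_4), S(f_2,g_4), S(g_3,g_4)) all reduce to 0 modulo the current basis, so we have a Gröbner basis.
Inter-reduce: drop elements whose leading term is divisible by another's, tail-reduce, and make monic.
Reduced Gröbner basis: {q^2 + 62/33q + 29/33, p + 33/4q + 29/4}.

Buchberger on the second generating set:
h_1 = 28/3p^2 - 12p - 22q - 58/3, LT = p^2.
h_2 = -4/3p^2 - 11q - 29/3, LT = p^2.

S(h_1,h_2): lcm = p^2. S = -9/7p - 297/28q - 261/28.
  leading term p: no divisor's leading term divides it; move -9/7p to the remainder.
  leading term q: no divisor's leading term divides it; move -297/28q to the remainder.
  leading term 1: no divisor's leading term divides it; move -261/28 to the remainder.
  remainder -9/7p - 297/28q - 261/28 ≠ 0; add k_3 = -9/7p - 297/28q - 261/28 to the basis.

S(h_1,k_3): lcm = p^2. S = -33/4pq - 239/28p - 33/14q - 29/14.
  leading term pq: subtract (77/12q)·k_3 from -33/4pq - 239/28p - 33/14q - 29/14 → 1089/16q^2 - 239/28p + 6435/112q - 29/14
  leading term q^2: no divisor's leading term divides it; move 1089/16q^2 to the remainder.
  leading term p: subtract (239/36)·k_3 from -239/28p + 6435/112q - 29/14 → 1023/8q + 957/16
  leading term q: no divisor's leading term divides it; move 1023/8q to the remainder.
  leading term 1: no divisor's leading term divides it; move 957/16 to the remainder.
  remainder 1089/16q^2 + 1023/8q + 957/16 ≠ 0; add k_4 = 1089/16q^2 + 1023/8q + 957/16 to the basis.

The other S-polynomials (S(h_2,k_3), S(h_1,k_4), S(h_2,k_4), S(k_3,k_4)) all reduce to 0 modulo the current basis, so we have a Gröbner basis.
Inter-reduce: drop elements whose leading term is divisible by another's, tail-reduce, and make monic.
Reduced Gröbner basis: {q^2 + 62/33q + 29/33, p + 33/4q + 29/4}.

Same reduced basis, so the two generating sets span the same ideal.
The same test decides containment: I ⊆ J iff every generator of I reduces to 0 modulo a Gröbner basis of J.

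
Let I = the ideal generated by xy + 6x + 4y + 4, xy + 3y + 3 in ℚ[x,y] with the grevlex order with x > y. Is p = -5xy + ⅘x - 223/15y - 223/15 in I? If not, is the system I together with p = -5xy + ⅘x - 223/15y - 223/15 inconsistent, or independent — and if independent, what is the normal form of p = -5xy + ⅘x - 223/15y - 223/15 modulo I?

-5xy + ⅘x - 223/15y - 223/15 lies in I (it reduces to 0).

First compute the reduced Gröbner basis of I by Buchberger's algorithm.
f_1 = xy + 6x + 4y + 4, LT = xy.
f_2 = xy + 3y + 3, LT = xy.

S(f_1,f_2): lcm = xy. S = 6x + y + 1.
  reduce S modulo (f_1, f_2):
  remainder 6x + y + 1 ≠ 0; add h_3 = 6x + y + 1 to the basis.

S(f_1,h_3): lcm = xy. S = -⅙y² + 6x + 23/6y + 4.
  reduce S modulo (f_1, f_2, h_3):
  remainder -⅙y² + 17/6y + 3 ≠ 0; add h_4 = -⅙y² + 17/6y + 3 to the basis.

The other S-polynomials (S(f_2,h_3), S(f_1,h_4), S(f_2,h_4), S(h_3,h_4)) all reduce to 0 modulo the current basis, so we have a Gröbner basis.
Inter-reduce: drop elements whose leading term is divisible by another's, tail-reduce, and make monic.
Reduced Gröbner basis: {y² - 17y - 18, x + ⅙y + ⅙}.
Label its elements g_1 = y² - 17y - 18, g_2 = x + ⅙y + ⅙.

Reduce p = -5xy + ⅘x - 223/15y - 223/15 modulo G:
  leading term xy: subtract (-5y)·g_2 from -5xy + ⅘x - 223/15y - 223/15 → ⅚y² + ⅘x - 421/30y - 223/15
  leading term y²: subtract (⅚)·g_1 from ⅚y² + ⅘x - 421/30y - 223/15 → ⅘x + 2/15y + 2/15
  leading term x: subtract (⅘)·g_2 from ⅘x + 2/15y + 2/15 → 0
  normal form = 0.
Since the normal form is 0, p ∈ I.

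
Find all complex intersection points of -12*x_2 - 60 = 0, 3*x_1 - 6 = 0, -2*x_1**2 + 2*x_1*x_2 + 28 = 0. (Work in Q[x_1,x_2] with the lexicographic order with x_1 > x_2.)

{(2, -5)}

Compute a lex Gröbner basis by Buchberger's algorithm.
f_1 = -12*x_2 - 60, LT = x_2.
f_2 = 3*x_1 - 6, LT = x_1.
f_3 = -2*x_1**2 + 2*x_1*x_2 + 28, LT = x_1**2.

The S-polynomials (S(f_1,f_2), S(f_1,f_3), S(f_2,f_3)) all reduce to 0 modulo the current basis, so we have a Gröbner basis.
Inter-reduce: drop elements whose leading term is divisible by another's, tail-reduce, and make monic.
Reduced Gröbner basis: {x_1 - 2, x_2 + 5}.

Since the basis is lex-ordered, x_2 + 5 is univariate in x_2. Its roots are {-5}. Back-substituting each root into the other basis elements fixes the other coordinates.
  x_2 = -5: the earlier basis element becomes x_1 - 2 = 0, giving x_1 = 2 — point (2, -5).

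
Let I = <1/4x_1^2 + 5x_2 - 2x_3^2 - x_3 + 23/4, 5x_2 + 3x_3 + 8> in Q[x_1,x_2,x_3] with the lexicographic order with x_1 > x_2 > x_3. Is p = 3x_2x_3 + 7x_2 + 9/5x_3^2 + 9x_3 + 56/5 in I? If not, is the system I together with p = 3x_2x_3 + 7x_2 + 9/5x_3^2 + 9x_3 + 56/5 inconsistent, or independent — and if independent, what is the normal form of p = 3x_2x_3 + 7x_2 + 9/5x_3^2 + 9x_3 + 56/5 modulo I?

3x_2x_3 + 7x_2 + 9/5x_3^2 + 9x_3 + 56/5 lies in I (it reduces to 0).

First compute the reduced Gröbner basis of I by Buchberger's algorithm.
f_1 = 1/4x_1^2 + 5x_2 - 2x_3^2 - x_3 + 23/4, LT = x_1^2.
f_2 = 5x_2 + 3x_3 + 8, LT = x_2.

S(f_1,f_2): leading monomials are coprime, so the S-polynomial reduces to 0 (Buchberger's first criterion).
Every S-polynomial of the final basis reduces to 0, so we have a Gröbner basis.
Inter-reduce: drop elements whose leading term is divisible by another's, tail-reduce, and make monic.
Reduced Gröbner basis: {x_1^2 - 8x_3^2 - 16x_3 - 9, x_2 + 3/5x_3 + 8/5}.
Label its elements g_1 = x_1^2 - 8x_3^2 - 16x_3 - 9, g_2 = x_2 + 3/5x_3 + 8/5.

Reduce p = 3x_2x_3 + 7x_2 + 9/5x_3^2 + 9x_3 + 56/5 modulo G:
  leading term x_2x_3: subtract (3x_3)·g_2 from 3x_2x_3 + 7x_2 + 9/5x_3^2 + 9x_3 + 56/5 → 7x_2 + 21/5x_3 + 56/5
  leading term x_2: subtract (7)·g_2 from 7x_2 + 21/5x_3 + 56/5 → 0
  normal form = 0.
Since the normal form is 0, p ∈ I.

Ideal membership is decidable via reduction modulo a Gröbner basis.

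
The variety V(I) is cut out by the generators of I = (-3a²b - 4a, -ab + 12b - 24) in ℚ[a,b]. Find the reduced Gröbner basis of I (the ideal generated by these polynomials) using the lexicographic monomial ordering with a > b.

G = {a - 108/17b + 216/17, b² - 35/9b + 34/9}

f_1 = -3a²b - 4a, LT = a²b.
f_2 = -ab + 12b - 24, LT = ab.

S(f_1,f_2): lcm = a²b. S = 12ab - 68/3a.
  leading term ab: subtract (-12)·f_2 from 12ab - 68/3a → -68/3a + 144b - 288
  leading term a: no divisor's leading term divides it; move -68/3a to the remainder.
  leading term b: no divisor's leading term divides it; move 144b to the remainder.
  leading term 1: no divisor's leading term divides it; move -288 to the remainder.
  remainder -68/3a + 144b - 288 ≠ 0; add g_3 = -68/3a + 144b - 288 to the basis.

S(f_1,g_3): lcm = a²b. S = 108/17ab² - 216/17ab + 4/3a.
  leading term ab²: subtract (-108/17b)·f_2 from 108/17ab² - 216/17ab + 4/3a → -216/17ab + 4/3a + 1296/17b² - 2592/17b
  leading term ab: subtract (216/17)·f_2 from -216/17ab + 4/3a + 1296/17b² - 2592/17b → 4/3a + 1296/17b² - 5184/17b + 5184/17
  leading term a: subtract (-1/17)·g_3 from 4/3a + 1296/17b² - 5184/17b + 5184/17 → 1296/17b² - 5040/17b + 288
  leading term b²: no divisor's leading term divides it; move 1296/17b² to the remainder.
  leading term b: no divisor's leading term divides it; move -5040/17b to the remainder.
  leading term 1: no divisor's leading term divides it; move 288 to the remainder.
  remainder 1296/17b² - 5040/17b + 288 ≠ 0; add g_4 = 1296/17b² - 5040/17b + 288 to the basis.

The other S-polynomials (S(f_2,g_3), S(f_1,g_4), S(f_2,g_4), S(g_3,g_4)) all reduce to 0 modulo the current basis, so we have a Gröbner basis.
Inter-reduce: drop elements whose leading term is divisible by another's, tail-reduce, and make monic.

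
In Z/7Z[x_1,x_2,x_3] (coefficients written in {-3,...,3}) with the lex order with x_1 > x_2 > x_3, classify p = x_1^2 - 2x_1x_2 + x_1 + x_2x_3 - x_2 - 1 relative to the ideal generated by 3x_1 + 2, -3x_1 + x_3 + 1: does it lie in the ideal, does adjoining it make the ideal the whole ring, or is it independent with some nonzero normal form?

x_1^2 - 2x_1x_2 + x_1 + x_2x_3 - x_2 - 1 is independent of I; its normal form modulo I is 2x_2 - 2.

First compute the reduced Gröbner basis of I by Buchberger's algorithm.
f_1 = 3x_1 + 2, LT = x_1.
f_2 = -3x_1 + x_3 + 1, LT = x_1.

S(f_1,f_2): lcm = x_1. S = -2x_3 + 1.
  leading term x_3: no divisor's leading term divides it; move -2x_3 to the remainder.
  leading term 1: no divisor's leading term divides it; move 1 to the remainder.
  remainder -2x_3 + 1 ≠ 0; add h_3 = -2x_3 + 1 to the basis.

The other S-polynomials (S(f_1,h_3), S(f_2,h_3)) all reduce to 0 modulo the current basis, so we have a Gröbner basis.
Inter-reduce: drop elements whose leading term is divisible by another's, tail-reduce, and make monic.
Reduced Gröbner basis: {x_1 + 3, x_3 + 3}.
Label its elements g_1 = x_1 + 3, g_2 = x_3 + 3.

Reduce p = x_1^2 - 2x_1x_2 + x_1 + x_2x_3 - x_2 - 1 modulo G:
  leading term x_1^2: subtract (x_1)·g_1 from x_1^2 - 2x_1x_2 + x_1 + x_2x_3 - x_2 - 1 → -2x_1x_2 - 2x_1 + x_2x_3 - x_2 - 1
  leading term x_1x_2: subtract (-2x_2)·g_1 from -2x_1x_2 - 2x_1 + x_2x_3 - x_2 - 1 → -2x_1 + x_2x_3 - 2x_2 - 1
  leading term x_1: subtract (-2)·g_1 from -2x_1 + x_2x_3 - 2x_2 - 1 → x_2x_3 - 2x_2 - 2
  leading term x_2x_3: subtract (x_2)·g_2 from x_2x_3 - 2x_2 - 2 → 2x_2 - 2
  leading term x_2: no divisor's leading term divides it; move 2x_2 to the remainder.
  leading term 1: no divisor's leading term divides it; move -2 to the remainder.
  normal form = 2x_2 - 2.
The normal form is nonzero, so p ∉ I. Since p minus its normal form lies in I, I + (p) = I + (r) where r = 2x_2 - 2; decide whether this ideal is the whole ring.
Run Buchberger on G together with r (pairs among the g_i already reduce to 0 since G is a Gröbner basis):
g_1 = x_1 + 3, LT = x_1.
g_2 = x_3 + 3, LT = x_3.
r = 2x_2 - 2, LT = x_2.

The S-polynomials (S(g_1,g_2), S(g_1,r), S(g_2,r)) all reduce to 0 modulo the current basis, so we have a Gröbner basis.
Inter-reduce: drop elements whose leading term is divisible by another's, tail-reduce, and make monic.
Reduced Gröbner basis: {x_1 + 3, x_2 - 1, x_3 + 3}.
The reduced Gröbner basis of I + (p) is {x_1 + 3, x_2 - 1, x_3 + 3} ≠ {1}, a proper ideal, so the enlarged system stays consistent: p is independent of I, with normal form 2x_2 - 2.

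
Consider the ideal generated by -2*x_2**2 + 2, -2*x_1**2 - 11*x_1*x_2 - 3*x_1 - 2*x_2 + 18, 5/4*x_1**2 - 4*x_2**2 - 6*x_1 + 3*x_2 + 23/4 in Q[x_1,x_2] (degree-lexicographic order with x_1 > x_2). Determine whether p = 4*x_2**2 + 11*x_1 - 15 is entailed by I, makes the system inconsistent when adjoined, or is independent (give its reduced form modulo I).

First compute the reduced Gröbner basis of I by Buchberger's algorithm.
f_1 = -2*x_2**2 + 2, LT = x_2**2.
f_2 = -2*x_1**2 - 11*x_1*x_2 - 3*x_1 - 2*x_2 + 18, LT = x_1**2.
f_3 = 5/4*x_1**2 - 4*x_2**2 - 6*x_1 + 3*x_2 + 23/4, LT = x_1**2.

S(f_2,f_3): lcm = x_1**2. S = 11/2*x_1*x_2 + 16/5*x_2**2 + 63/10*x_1 - 7/5*x_2 - 68/5.
  leading term x_1*x_2: no divisor's leading term divides it; move 11/2*x_1*x_2 to the remainder.
  leading term x_2**2: subtract (-8/5)·f_1 from 16/5*x_2**2 + 63/10*x_1 - 7/5*x_2 - 68/5 → 63/10*x_1 - 7/5*x_2 - 52/5
  leading term x_1: no divisor's leading term divides it; move 63/10*x_1 to the remainder.
  leading term x_2: no divisor's leading term divides it; move -7/5*x_2 to the remainder.
  leading term 1: no divisor's leading term divides it; move -52/5 to the remainder.
  remainder 11/2*x_1*x_2 + 63/10*x_1 - 7/5*x_2 - 52/5 ≠ 0; add h_4 = 11/2*x_1*x_2 + 63/10*x_1 - 7/5*x_2 - 52/5 to the basis.

S(f_1,h_4): lcm = x_1*x_2**2. S = -63/55*x_1*x_2 + 14/55*x_2**2 - x_1 + 104/55*x_2.
  leading term x_1*x_2: subtract (-126/605)·h_4 from -63/55*x_1*x_2 + 14/55*x_2**2 - x_1 + 104/55*x_2 → 14/55*x_2**2 + 944/3025*x_1 + 4838/3025*x_2 - 6552/3025
  leading term x_2**2: subtract (-7/55)·f_1 from 14/55*x_2**2 + 944/3025*x_1 + 4838/3025*x_2 - 6552/3025 → 944/3025*x_1 + 4838/3025*x_2 - 5782/3025
  leading term x_1: no divisor's leading term divides it; move 944/3025*x_1 to the remainder.
  leading term x_2: no divisor's leading term divides it; move 4838/3025*x_2 to the remainder.
  leading term 1: no divisor's leading term divides it; move -5782/3025 to the remainder.
  remainder 944/3025*x_1 + 4838/3025*x_2 - 5782/3025 ≠ 0; add h_5 = 944/3025*x_1 + 4838/3025*x_2 - 5782/3025 to the basis.

S(f_2,h_4): lcm = x_1**2*x_2. S = 11/2*x_1*x_2**2 - 63/55*x_1**2 + 193/110*x_1*x_2 + x_2**2 + 104/55*x_1 - 9*x_2.
  leading term x_1*x_2**2: subtract (-11/4*x_1)·f_1 from 11/2*x_1*x_2**2 - 63/55*x_1**2 + 193/110*x_1*x_2 + x_2**2 + 104/55*x_1 - 9*x_2 → -63/55*x_1**2 + 193/110*x_1*x_2 + x_2**2 + 813/110*x_1 - 9*x_2
  leading term x_1**2: subtract (63/110)·f_2 from -63/55*x_1**2 + 193/110*x_1*x_2 + x_2**2 + 813/110*x_1 - 9*x_2 → 443/55*x_1*x_2 + x_2**2 + 501/55*x_1 - 432/55*x_2 - 567/55
  leading term x_1*x_2: subtract (886/605)·h_4 from 443/55*x_1*x_2 + x_2**2 + 501/55*x_1 - 432/55*x_2 - 567/55 → x_2**2 - 354/3025*x_1 - 17558/3025*x_2 + 14887/3025
  leading term x_2**2: subtract (-1/2)·f_1 from x_2**2 - 354/3025*x_1 - 17558/3025*x_2 + 14887/3025 → -354/3025*x_1 - 17558/3025*x_2 + 17912/3025
  leading term x_1: subtract (-3/8)·h_5 from -354/3025*x_1 - 17558/3025*x_2 + 17912/3025 → -229/44*x_2 + 229/44
  leading term x_2: no divisor's leading term divides it; move -229/44*x_2 to the remainder.
  leading term 1: no divisor's leading term divides it; move 229/44 to the remainder.
  remainder -229/44*x_2 + 229/44 ≠ 0; add h_6 = -229/44*x_2 + 229/44 to the basis.

The other S-polynomials (S(f_1,f_2), S(f_1,f_3), S(f_3,h_4), S(f_1,h_5), S(f_2,h_5), S(f_3,h_5), S(h_4,h_5), S(f_1,h_6), S(f_2,h_6), S(f_3,h_6), S(h_4,h_6), S(h_5,h_6)) all reduce to 0 modulo the current basis, so we have a Gröbner basis.
Inter-reduce: drop elements whose leading term is divisible by another's, tail-reduce, and make monic.
Reduced Gröbner basis: {x_1 - 1, x_2 - 1}.
Label its elements g_1 = x_1 - 1, g_2 = x_2 - 1.

Reduce p = 4*x_2**2 + 11*x_1 - 15 modulo G:
  leading term x_2**2: subtract (4*x_2)·g_2 from 4*x_2**2 + 11*x_1 - 15 → 11*x_1 + 4*x_2 - 15
  leading term x_1: subtract (11)·g_1 from 11*x_1 + 4*x_2 - 15 → 4*x_2 - 4
  leading term x_2: subtract (4)·g_2 from 4*x_2 - 4 → 0
  normal form = 0.
Since the normal form is 0, p ∈ I.

Ideal membership is decidable via reduction modulo a Gröbner basis.

4*x_2**2 + 11*x_1 - 15 lies in I (it reduces to 0).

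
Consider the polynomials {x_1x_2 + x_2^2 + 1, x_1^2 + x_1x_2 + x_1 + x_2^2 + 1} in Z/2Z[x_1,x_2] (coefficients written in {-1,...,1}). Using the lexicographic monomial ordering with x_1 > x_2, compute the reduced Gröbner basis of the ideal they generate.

G = {x_1 + x_2^3 + x_2^2 + x_2 + 1, x_2^4 + x_2^3 + x_2 + 1}

f_1 = x_1x_2 + x_2^2 + 1, LT = x_1x_2.
f_2 = x_1^2 + x_1x_2 + x_1 + x_2^2 + 1, LT = x_1^2.

S(f_1,f_2): lcm = x_1^2x_2. S = x_1x_2 + x_1 + x_2^3 + x_2.
  leading term x_1x_2: subtract (1)·f_1 from x_1x_2 + x_1 + x_2^3 + x_2 → x_1 + x_2^3 + x_2^2 + x_2 + 1
  leading term x_1: no divisor's leading term divides it; move x_1 to the remainder.
  leading term x_2^3: no divisor's leading term divides it; move x_2^3 to the remainder.
  leading term x_2^2: no divisor's leading term divides it; move x_2^2 to the remainder.
  leading term x_2: no divisor's leading term divides it; move x_2 to the remainder.
  leading term 1: no divisor's leading term divides it; move 1 to the remainder.
  remainder x_1 + x_2^3 + x_2^2 + x_2 + 1 ≠ 0; add g_3 = x_1 + x_2^3 + x_2^2 + x_2 + 1 to the basis.

S(f_1,g_3): lcm = x_1x_2. S = x_2^4 + x_2^3 + x_2 + 1.
  leading term x_2^4: no divisor's leading term divides it; move x_2^4 to the remainder.
  leading term x_2^3: no divisor's leading term divides it; move x_2^3 to the remainder.
  leading term x_2: no divisor's leading term divides it; move x_2 to the remainder.
  leading term 1: no divisor's leading term divides it; move 1 to the remainder.
  remainder x_2^4 + x_2^3 + x_2 + 1 ≠ 0; add g_4 = x_2^4 + x_2^3 + x_2 + 1 to the basis.

The other S-polynomials (S(f_2,g_3), S(f_1,g_4), S(f_2,g_4), S(g_3,g_4)) all reduce to 0 modulo the current basis, so we have a Gröbner basis.
Inter-reduce: drop elements whose leading term is divisible by another's, tail-reduce, and make monic.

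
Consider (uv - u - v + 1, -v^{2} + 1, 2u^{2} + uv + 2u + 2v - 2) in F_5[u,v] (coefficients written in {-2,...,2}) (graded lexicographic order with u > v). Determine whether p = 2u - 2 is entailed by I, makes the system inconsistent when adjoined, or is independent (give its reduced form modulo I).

First compute the reduced Gröbner basis of I by Buchberger's algorithm.
f_1 = uv - u - v + 1, LT = uv.
f_2 = -v^{2} + 1, LT = v^{2}.
f_3 = 2u^{2} + uv + 2u + 2v - 2, LT = u^{2}.

S(f_1,f_3): lcm = u^{2}v. S = 2uv^{2} - u^{2} - 2uv - v^{2} + u + v.
  reduce S modulo (f_1, f_2, f_3):
  remainder -2v + 2 ≠ 0; add h_4 = -2v + 2 to the basis.

The other S-polynomials (S(f_1,f_2), S(f_2,f_3), S(f_1,h_4), S(f_2,h_4), S(f_3,h_4)) all reduce to 0 modulo the current basis, so we have a Gröbner basis.
Inter-reduce: drop elements whose leading term is divisible by another's, tail-reduce, and make monic.
Reduced Gröbner basis: {u^{2} - u, v - 1}.
Label its elements g_1 = u^{2} - u, g_2 = v - 1.

Reduce p = 2u - 2 modulo G:
  leading term u: no divisor's leading term divides it; move 2u to the remainder.
  leading term 1: no divisor's leading term divides it; move -2 to the remainder.
  normal form = 2u - 2.
The normal form is nonzero, so p ∉ I. Since p minus its normal form lies in I, I + (p) = I + (r) where r = 2u - 2; decide whether this ideal is the whole ring.
Run Buchberger on G together with r (pairs among the g_i already reduce to 0 since G is a Gröbner basis):
g_1 = u^{2} - u, LT = u^{2}.
g_2 = v - 1, LT = v.
r = 2u - 2, LT = u.

The S-polynomials (S(g_1,g_2), S(g_1,r), S(g_2,r)) all reduce to 0 modulo the current basis, so we have a Gröbner basis.
Inter-reduce: drop elements whose leading term is divisible by another's, tail-reduce, and make monic.
Reduced Gröbner basis: {u - 1, v - 1}.
The reduced Gröbner basis of I + (p) is {u - 1, v - 1} ≠ {1}, a proper ideal, so the enlarged system stays consistent: p is independent of I, with normal form 2u - 2.

2u - 2 is independent of I; its normal form modulo I is 2u - 2.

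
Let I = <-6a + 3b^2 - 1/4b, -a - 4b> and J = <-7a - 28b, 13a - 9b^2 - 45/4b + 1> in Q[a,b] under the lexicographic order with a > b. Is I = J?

No, the ideals differ.

Equality of ideals is decidable: compute both reduced Gröbner bases (unique for the ordering) and check whether they agree.
Buchberger on the first generating set:
f_1 = -6a + 3b^2 - 1/4b, LT = a.
f_2 = -a - 4b, LT = a.

S(f_1,f_2): lcm = a. S = -1/2b^2 - 95/24b.
  leading term b^2: no divisor's leading term divides it; move -1/2b^2 to the remainder.
  leading term b: no divisor's leading term divides it; move -95/24b to the remainder.
  remainder -1/2b^2 - 95/24b ≠ 0; add g_3 = -1/2b^2 - 95/24b to the basis.

S(f_1,g_3): leading monomials are coprime, so the S-polynomial reduces to 0 (Buchberger's first criterion).
S(f_2,g_3): leading monomials are coprime, so the S-polynomial reduces to 0 (Buchberger's first criterion).
Every S-polynomial of the final basis reduces to 0, so we have a Gröbner basis.
Inter-reduce: drop elements whose leading term is divisible by another's, tail-reduce, and make monic.
Reduced Gröbner basis: {a + 4b, b^2 + 95/12b}.

Buchberger on the second generating set:
h_1 = -7a - 28b, LT = a.
h_2 = 13a - 9b^2 - 45/4b + 1, LT = a.

S(h_1,h_2): lcm = a. S = 9/13b^2 + 253/52b - 1/13.
  leading term b^2: no divisor's leading term divides it; move 9/13b^2 to the remainder.
  leading term b: no divisor's leading term divides it; move 253/52b to the remainder.
  leading term 1: no divisor's leading term divides it; move -1/13 to the remainder.
  remainder 9/13b^2 + 253/52b - 1/13 ≠ 0; add k_3 = 9/13b^2 + 253/52b - 1/13 to the basis.

S(h_1,k_3): leading monomials are coprime, so the S-polynomial reduces to 0 (Buchberger's first criterion).
S(h_2,k_3): leading monomials are coprime, so the S-polynomial reduces to 0 (Buchberger's first criterion).
Every S-polynomial of the final basis reduces to 0, so we have a Gröbner basis.
Inter-reduce: drop elements whose leading term is divisible by another's, tail-reduce, and make monic.
Reduced Gröbner basis: {a + 4b, b^2 + 253/36b - 1/9}.

These differ, so the ideals are not equal.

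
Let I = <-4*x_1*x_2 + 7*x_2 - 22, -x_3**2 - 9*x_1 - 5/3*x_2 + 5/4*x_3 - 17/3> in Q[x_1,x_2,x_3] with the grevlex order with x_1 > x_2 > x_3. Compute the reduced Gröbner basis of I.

f_1 = -4*x_1*x_2 + 7*x_2 - 22, LT = x_1*x_2.
f_2 = -x_3**2 - 9*x_1 - 5/3*x_2 + 5/4*x_3 - 17/3, LT = x_3**2.

S(f_1,f_2): leading monomials are coprime, so the S-polynomial reduces to 0 (Buchberger's first criterion).
Every S-polynomial of the final basis reduces to 0, so we have a Gröbner basis.

G = {x_1*x_2 - 7/4*x_2 + 11/2, x_3**2 + 9*x_1 + 5/3*x_2 - 5/4*x_3 + 17/3}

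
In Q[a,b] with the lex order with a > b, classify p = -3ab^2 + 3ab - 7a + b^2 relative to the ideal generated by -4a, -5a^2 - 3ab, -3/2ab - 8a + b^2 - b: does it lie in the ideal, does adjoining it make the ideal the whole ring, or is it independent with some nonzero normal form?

-3ab^2 + 3ab - 7a + b^2 is independent of I; its normal form modulo I is b.

First compute the reduced Gröbner basis of I by Buchberger's algorithm.
f_1 = -4a, LT = a.
f_2 = -5a^2 - 3ab, LT = a^2.
f_3 = -3/2ab - 8a + b^2 - b, LT = ab.

S(f_1,f_3): lcm = ab. S = -16/3a + 2/3b^2 - 2/3b.
  reduce S modulo (f_1, f_2, f_3):
  remainder 2/3b^2 - 2/3b ≠ 0; add h_4 = 2/3b^2 - 2/3b to the basis.

The other S-polynomials (S(f_1,f_2), S(f_2,f_3), S(f_1,h_4), S(f_2,h_4), S(f_3,h_4)) all reduce to 0 modulo the current basis, so we have a Gröbner basis.
Inter-reduce: drop elements whose leading term is divisible by another's, tail-reduce, and make monic.
Reduced Gröbner basis: {a, b^2 - b}.
Label its elements g_1 = a, g_2 = b^2 - b.

Reduce p = -3ab^2 + 3ab - 7a + b^2 modulo G:
  leading term ab^2: subtract (-3b^2)·g_1 from -3ab^2 + 3ab - 7a + b^2 → 3ab - 7a + b^2
  leading term ab: subtract (3b)·g_1 from 3ab - 7a + b^2 → -7a + b^2
  leading term a: subtract (-7)·g_1 from -7a + b^2 → b^2
  leading term b^2: subtract (1)·g_2 from b^2 → b
  leading term b: no divisor's leading term divides it; move b to the remainder.
  normal form = b.
The normal form is nonzero, so p ∉ I. Since p minus its normal form lies in I, I + (p) = I + (r) where r = b; decide whether this ideal is the whole ring.
Run Buchberger on G together with r (pairs among the g_i already reduce to 0 since G is a Gröbner basis):
g_1 = a, LT = a.
g_2 = b^2 - b, LT = b^2.
r = b, LT = b.

The S-polynomials (S(g_1,g_2), S(g_1,r), S(g_2,r)) all reduce to 0 modulo the current basis, so we have a Gröbner basis.
Inter-reduce: drop elements whose leading term is divisible by another's, tail-reduce, and make monic.
Reduced Gröbner basis: {a, b}.
The reduced Gröbner basis of I + (p) is {a, b} ≠ {1}, a proper ideal, so the enlarged system stays consistent: p is independent of I, with normal form b.

The remainder on division by a Gröbner basis is unique — it is the normal form.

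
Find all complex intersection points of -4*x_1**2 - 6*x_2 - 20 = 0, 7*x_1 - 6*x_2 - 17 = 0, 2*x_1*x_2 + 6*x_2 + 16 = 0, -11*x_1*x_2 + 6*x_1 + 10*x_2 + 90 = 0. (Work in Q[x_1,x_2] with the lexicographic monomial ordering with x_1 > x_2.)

{(-1, -4)}

Compute a lex Gröbner basis by Buchberger's algorithm.
f_1 = -4*x_1**2 - 6*x_2 - 20, LT = x_1**2.
f_2 = 7*x_1 - 6*x_2 - 17, LT = x_1.
f_3 = 2*x_1*x_2 + 6*x_2 + 16, LT = x_1*x_2.
f_4 = -11*x_1*x_2 + 6*x_1 + 10*x_2 + 90, LT = x_1*x_2.

S(f_1,f_2): lcm = x_1**2. S = 6/7*x_1*x_2 + 17/7*x_1 + 3/2*x_2 + 5.
  leading term x_1*x_2: subtract (6/49*x_2)·f_2 from 6/7*x_1*x_2 + 17/7*x_1 + 3/2*x_2 + 5 → 17/7*x_1 + 36/49*x_2**2 + 351/98*x_2 + 5
  leading term x_1: subtract (17/49)·f_2 from 17/7*x_1 + 36/49*x_2**2 + 351/98*x_2 + 5 → 36/49*x_2**2 + 555/98*x_2 + 534/49
  leading term x_2**2: no divisor's leading term divides it; move 36/49*x_2**2 to the remainder.
  leading term x_2: no divisor's leading term divides it; move 555/98*x_2 to the remainder.
  leading term 1: no divisor's leading term divides it; move 534/49 to the remainder.
  remainder 36/49*x_2**2 + 555/98*x_2 + 534/49 ≠ 0; add h_5 = 36/49*x_2**2 + 555/98*x_2 + 534/49 to the basis.

S(f_1,f_3): lcm = x_1**2*x_2. S = -3*x_1*x_2 - 8*x_1 + 3/2*x_2**2 + 5*x_2.
  leading term x_1*x_2: subtract (-3/7*x_2)·f_2 from -3*x_1*x_2 - 8*x_1 + 3/2*x_2**2 + 5*x_2 → -8*x_1 - 15/14*x_2**2 - 16/7*x_2
  leading term x_1: subtract (-8/7)·f_2 from -8*x_1 - 15/14*x_2**2 - 16/7*x_2 → -15/14*x_2**2 - 64/7*x_2 - 136/7
  leading term x_2**2: subtract (-35/24)·h_5 from -15/14*x_2**2 - 64/7*x_2 - 136/7 → -99/112*x_2 - 99/28
  leading term x_2: no divisor's leading term divides it; move -99/112*x_2 to the remainder.
  leading term 1: no divisor's leading term divides it; move -99/28 to the remainder.
  remainder -99/112*x_2 - 99/28 ≠ 0; add h_6 = -99/112*x_2 - 99/28 to the basis.

S(f_1,f_4): lcm = x_1**2*x_2. S = 6/11*x_1**2 + 10/11*x_1*x_2 + 90/11*x_1 + 3/2*x_2**2 + 5*x_2.
  leading term x_1**2: subtract (-3/22)·f_1 from 6/11*x_1**2 + 10/11*x_1*x_2 + 90/11*x_1 + 3/2*x_2**2 + 5*x_2 → 10/11*x_1*x_2 + 90/11*x_1 + 3/2*x_2**2 + 46/11*x_2 - 30/11
  leading term x_1*x_2: subtract (10/77*x_2)·f_2 from 10/11*x_1*x_2 + 90/11*x_1 + 3/2*x_2**2 + 46/11*x_2 - 30/11 → 90/11*x_1 + 351/154*x_2**2 + 492/77*x_2 - 30/11
  leading term x_1: subtract (90/77)·f_2 from 90/11*x_1 + 351/154*x_2**2 + 492/77*x_2 - 30/11 → 351/154*x_2**2 + 1032/77*x_2 + 120/7
  leading term x_2**2: subtract (273/88)·h_5 from 351/154*x_2**2 + 1032/77*x_2 + 120/7 → -5133/1232*x_2 - 5133/308
  leading term x_2: subtract (1711/363)·h_6 from -5133/1232*x_2 - 5133/308 → 0
  remainder 0.

S(f_2,f_3): lcm = x_1*x_2. S = -6/7*x_2**2 - 38/7*x_2 - 8.
  leading term x_2**2: subtract (-7/6)·h_5 from -6/7*x_2**2 - 38/7*x_2 - 8 → 33/28*x_2 + 33/7
  leading term x_2: subtract (-4/3)·h_6 from 33/28*x_2 + 33/7 → 0
  remainder 0.

S(f_2,f_4): lcm = x_1*x_2. S = 6/11*x_1 - 6/7*x_2**2 - 117/77*x_2 + 90/11.
  leading term x_1: subtract (6/77)·f_2 from 6/11*x_1 - 6/7*x_2**2 - 117/77*x_2 + 90/11 → -6/7*x_2**2 - 81/77*x_2 + 732/77
  leading term x_2**2: subtract (-7/6)·h_5 from -6/7*x_2**2 - 81/77*x_2 + 732/77 → 1711/308*x_2 + 1711/77
  leading term x_2: subtract (-6844/1089)·h_6 from 1711/308*x_2 + 1711/77 → 0
  remainder 0.

S(f_3,f_4): lcm = x_1*x_2. S = 6/11*x_1 + 43/11*x_2 + 178/11.
  leading term x_1: subtract (6/77)·f_2 from 6/11*x_1 + 43/11*x_2 + 178/11 → 337/77*x_2 + 1348/77
  leading term x_2: subtract (-5392/1089)·h_6 from 337/77*x_2 + 1348/77 → 0
  remainder 0.

S(f_1,h_5): leading monomials are coprime, so the S-polynomial reduces to 0 (Buchberger's first criterion).
S(f_2,h_5): leading monomials are coprime, so the S-polynomial reduces to 0 (Buchberger's first criterion).
S(f_3,h_5): lcm = x_1*x_2**2. S = -185/24*x_1*x_2 - 89/6*x_1 + 3*x_2**2 + 8*x_2.
  leading term x_1*x_2: subtract (-185/168*x_2)·f_2 from -185/24*x_1*x_2 - 89/6*x_1 + 3*x_2**2 + 8*x_2 → -89/6*x_1 - 101/28*x_2**2 - 1801/168*x_2
  leading term x_1: subtract (-89/42)·f_2 from -89/6*x_1 - 101/28*x_2**2 - 1801/168*x_2 → -101/28*x_2**2 - 3937/168*x_2 - 1513/42
  leading term x_2**2: subtract (-707/144)·h_5 from -101/28*x_2**2 - 3937/168*x_2 - 1513/42 → 979/224*x_2 + 979/56
  leading term x_2: subtract (-89/18)·h_6 from 979/224*x_2 + 979/56 → 0
  remainder 0.

S(f_4,h_5): lcm = x_1*x_2**2. S = -2179/264*x_1*x_2 - 89/6*x_1 - 10/11*x_2**2 - 90/11*x_2.
  leading term x_1*x_2: subtract (-2179/1848*x_2)·f_2 from -2179/264*x_1*x_2 - 89/6*x_1 - 10/11*x_2**2 - 90/11*x_2 → -89/6*x_1 - 2459/308*x_2**2 - 52163/1848*x_2
  leading term x_1: subtract (-89/42)·f_2 from -89/6*x_1 - 2459/308*x_2**2 - 52163/1848*x_2 → -2459/308*x_2**2 - 75659/1848*x_2 - 1513/42
  leading term x_2**2: subtract (-17213/1584)·h_5 from -2459/308*x_2**2 - 75659/1848*x_2 - 1513/42 → 152279/7392*x_2 + 152279/1848
  leading term x_2: subtract (-152279/6534)·h_6 from 152279/7392*x_2 + 152279/1848 → 0
  remainder 0.

S(f_1,h_6): leading monomials are coprime, so the S-polynomial reduces to 0 (Buchberger's first criterion).
S(f_2,h_6): leading monomials are coprime, so the S-polynomial reduces to 0 (Buchberger's first criterion).
S(f_3,h_6): lcm = x_1*x_2. S = -4*x_1 + 3*x_2 + 8.
  leading term x_1: subtract (-4/7)·f_2 from -4*x_1 + 3*x_2 + 8 → -3/7*x_2 - 12/7
  leading term x_2: subtract (16/33)·h_6 from -3/7*x_2 - 12/7 → 0
  remainder 0.

S(f_4,h_6): lcm = x_1*x_2. S = -50/11*x_1 - 10/11*x_2 - 90/11.
  leading term x_1: subtract (-50/77)·f_2 from -50/11*x_1 - 10/11*x_2 - 90/11 → -370/77*x_2 - 1480/77
  leading term x_2: subtract (5920/1089)·h_6 from -370/77*x_2 - 1480/77 → 0
  remainder 0.

S(h_5,h_6): lcm = x_2**2. S = 89/24*x_2 + 89/6.
  leading term x_2: subtract (-1246/297)·h_6 from 89/24*x_2 + 89/6 → 0
  remainder 0.

Every S-polynomial of the final basis reduces to 0, so we have a Gröbner basis.
Inter-reduce: drop elements whose leading term is divisible by another's, tail-reduce, and make monic.
Reduced Gröbner basis: {x_1 + 1, x_2 + 4}.

From the last basis element, x_2 + 4 = 0, so x_2 takes values in {-4}. Each choice, substituted upward through the basis, yields the corresponding point(s) of the solution set.
  x_2 = -4: the earlier basis element becomes x_1 + 1 = 0, giving x_1 = -1 — point (-1, -4).
Substituting each solution back into the original system confirms all equations vanish.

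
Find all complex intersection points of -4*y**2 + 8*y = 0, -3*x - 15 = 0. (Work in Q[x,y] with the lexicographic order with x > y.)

{(-5, 0), (-5, 2)}

Compute a lex Gröbner basis by Buchberger's algorithm.
f_1 = -4*y**2 + 8*y, LT = y**2.
f_2 = -3*x - 15, LT = x.

The S-polynomials (S(f_1,f_2)) all reduce to 0 modulo the current basis, so we have a Gröbner basis.
Inter-reduce: drop elements whose leading term is divisible by another's, tail-reduce, and make monic.
Reduced Gröbner basis: {x + 5, y**2 - 2*y}.

From the last basis element, y**2 - 2*y = 0, so y takes values in {0, 2}. Each choice, substituted upward through the basis, yields the corresponding point(s) of the solution set.
  y = 0: the earlier basis element becomes x + 5 = 0, giving x = -5 — point (-5, 0).
  y = 2: the earlier basis element becomes x + 5 = 0, giving x = -5 — point (-5, 2).
Zero-dimensionality of the ideal guarantees finitely many solutions over ℂ.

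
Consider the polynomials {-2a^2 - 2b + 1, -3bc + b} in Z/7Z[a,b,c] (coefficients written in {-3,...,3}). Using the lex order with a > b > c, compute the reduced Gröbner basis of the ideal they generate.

f_1 = -2a^2 - 2b + 1, LT = a^2.
f_2 = -3bc + b, LT = bc.

The S-polynomials (S(f_1,f_2)) all reduce to 0 modulo the current basis, so we have a Gröbner basis.

G = {a^2 + b + 3, bc + 2b}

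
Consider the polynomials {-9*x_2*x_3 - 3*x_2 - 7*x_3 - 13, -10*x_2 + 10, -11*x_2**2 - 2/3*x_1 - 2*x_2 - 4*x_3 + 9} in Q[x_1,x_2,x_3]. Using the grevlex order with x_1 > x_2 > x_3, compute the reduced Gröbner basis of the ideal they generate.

Buchberger's algorithm terminates because the ascending chain of leading-term ideals stabilizes.

f_1 = -9*x_2*x_3 - 3*x_2 - 7*x_3 - 13, LT = x_2*x_3.
f_2 = -10*x_2 + 10, LT = x_2.
f_3 = -11*x_2**2 - 2/3*x_1 - 2*x_2 - 4*x_3 + 9, LT = x_2**2.

S(f_1,f_2): lcm = x_2*x_3. S = 1/3*x_2 + 16/9*x_3 + 13/9.
  reduce S modulo (f_1, f_2, f_3):
  remainder 16/9*x_3 + 16/9 ≠ 0; add g_4 = 16/9*x_3 + 16/9 to the basis.

S(f_1,f_3): lcm = x_2**2*x_3. S = 1/3*x_2**2 - 2/33*x_1*x_3 + 59/99*x_2*x_3 - 4/11*x_3**2 + 13/9*x_2 + 9/11*x_3.
  reduce S modulo (f_1, f_2, f_3, g_4):
  remainder 2/33*x_1 ≠ 0; add g_5 = 2/33*x_1 to the basis.

The other S-polynomials (S(f_2,f_3), S(f_1,g_4), S(f_2,g_4), S(f_3,g_4), S(f_1,g_5), S(f_2,g_5), S(f_3,g_5), S(g_4,g_5)) all reduce to 0 modulo the current basis, so we have a Gröbner basis.
Inter-reduce: drop elements whose leading term is divisible by another's, tail-reduce, and make monic.

G = {x_1, x_2 - 1, x_3 + 1}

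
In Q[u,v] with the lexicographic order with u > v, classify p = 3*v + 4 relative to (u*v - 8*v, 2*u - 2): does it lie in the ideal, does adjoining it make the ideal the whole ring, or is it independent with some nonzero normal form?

First compute the reduced Gröbner basis of I by Buchberger's algorithm.
f_1 = u*v - 8*v, LT = u*v.
f_2 = 2*u - 2, LT = u.

S(f_1,f_2): lcm = u*v. S = -7*v.
  leading term v: no divisor's leading term divides it; move -7*v to the remainder.
  remainder -7*v ≠ 0; add h_3 = -7*v to the basis.

S(f_1,h_3): lcm = u*v. S = -8*v.
  leading term v: subtract (8/7)·h_3 from -8*v → 0
  remainder 0.

S(f_2,h_3): leading monomials are coprime, so the S-polynomial reduces to 0 (Buchberger's first criterion).
Every S-polynomial of the final basis reduces to 0, so we have a Gröbner basis.
Inter-reduce: drop elements whose leading term is divisible by another's, tail-reduce, and make monic.
Reduced Gröbner basis: {u - 1, v}.
Label its elements g_1 = u - 1, g_2 = v.

Reduce p = 3*v + 4 modulo G:
  leading term v: subtract (3)·g_2 from 3*v + 4 → 4
  leading term 1: no divisor's leading term divides it; move 4 to the remainder.
  normal form = 4.
The normal form is nonzero, so p ∉ I. Since p minus its normal form lies in I, I + (p) = I + (r) where r = 4; decide whether this ideal is the whole ring.
Here r = 4 is a nonzero constant, hence a unit: 1 ∈ I + (p), the Gröbner basis of I + (p) is {1}, and the enlarged system has no common solution — adjoining p is inconsistent.

Adjoining 3*v + 4 makes the ideal the whole ring: the system is inconsistent.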